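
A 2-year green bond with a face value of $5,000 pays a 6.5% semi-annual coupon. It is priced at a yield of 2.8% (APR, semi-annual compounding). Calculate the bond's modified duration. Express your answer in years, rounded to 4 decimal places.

Periodic yield y = 0.014. First find Macaulay duration:
  t   CF        PV=CF/(1+0.014)^t    t·PV
  1       162.50       160.2564       160.2564
  2       162.50       158.0438       316.0876
  3       162.50       155.8617       467.5852
  4     5,162.50     4,883.2420    19,532.9679
  Σ                  5,357.4039    20,476.8971
P = 5,357.4039; Macaulay duration = 20,476.8971 / 5,357.4039 = 3.82217 half-year periods = 1.91108 years.
Modified duration = D_Mac / (1 + y) = 1.91108 / 1.014 = 1.88470 years.

1.8847 years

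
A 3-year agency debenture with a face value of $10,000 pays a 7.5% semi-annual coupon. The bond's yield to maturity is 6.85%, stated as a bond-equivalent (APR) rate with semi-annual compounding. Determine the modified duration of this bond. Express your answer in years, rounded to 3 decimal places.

2.653 years

Periodic yield y = 0.03425. First find Macaulay duration:
  t   CF        PV=CF/(1+0.03425)^t    t·PV
  1       375.00       362.5816       362.5816
  2       375.00       350.5744       701.1488
  3       375.00       338.9649     1,016.8946
  4       375.00       327.7398     1,310.9591
  5       375.00       316.8864     1,584.4321
  6    10,375.00     8,476.8584    50,861.1503
  Σ                 10,173.6054    55,837.1665
P = 10,173.6054; Macaulay duration = 55,837.1665 / 10,173.6054 = 5.48843 half-year periods = 2.74422 years.
Modified duration = D_Mac / (1 + y) = 2.74422 / 1.03425 = 2.65334 years.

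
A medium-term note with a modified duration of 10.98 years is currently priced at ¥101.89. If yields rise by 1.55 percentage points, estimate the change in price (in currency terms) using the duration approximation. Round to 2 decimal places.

Duration approximation: ΔP/P ≈ -D_mod · Δy = -10.98 × (+0.0155) = -0.170190.
ΔP ≈ 101.89 × (-0.170190) = -17.3406591.

-¥17.34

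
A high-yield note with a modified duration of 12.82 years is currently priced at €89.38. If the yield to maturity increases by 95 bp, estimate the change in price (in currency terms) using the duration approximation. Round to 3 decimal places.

-€10.886

Duration approximation: ΔP/P ≈ -D_mod · Δy = -12.82 × (+0.0095) = -0.121790.
ΔP ≈ 89.38 × (-0.121790) = -10.8855902.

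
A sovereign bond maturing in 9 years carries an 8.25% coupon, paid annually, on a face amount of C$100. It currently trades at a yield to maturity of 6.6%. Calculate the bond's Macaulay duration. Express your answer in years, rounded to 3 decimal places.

6.820 years

Periodic yield y = 0.066. Discount each cash flow and weight by its year:
  t   CF        PV=CF/(1+0.066)^t    t·PV
  1         8.25         7.7392         7.7392
  2         8.25         7.2600        14.5201
  3         8.25         6.8106        20.4317
  4         8.25         6.3889        25.5555
  5         8.25         5.9933        29.9666
  6         8.25         5.6223        33.7335
  7         8.25         5.2742        36.9191
  8         8.25         4.9476        39.5810
  9       108.25        60.8994       548.0947
  Σ                    110.9355       756.5414
Price P = Σ PV = 110.9355.
Macaulay duration = Σ(t·PV) / P = 756.5414 / 110.9355 = 6.81965 years.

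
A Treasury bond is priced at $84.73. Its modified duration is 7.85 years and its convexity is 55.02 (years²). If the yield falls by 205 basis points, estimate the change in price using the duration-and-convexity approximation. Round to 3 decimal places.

Duration effect: -D_mod·Δy = -7.85 × (-0.0205) = +0.160925
Convexity effect: ½·C·(Δy)² = 0.5 × 55.02 × (-0.0205)² = +0.0115610775
ΔP/P ≈ +0.160925 + 0.0115610775 = +0.1724860775
ΔP ≈ 84.73 × (+0.1724860775) = +14.614745346575.

+$14.615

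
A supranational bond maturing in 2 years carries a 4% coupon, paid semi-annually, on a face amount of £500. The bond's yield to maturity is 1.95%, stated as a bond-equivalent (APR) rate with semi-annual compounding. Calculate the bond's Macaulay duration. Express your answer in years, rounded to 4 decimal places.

Periodic yield y = 0.00975. Discount each cash flow and weight by its period:
  t   CF        PV=CF/(1+0.00975)^t    t·PV
  1        10.00         9.9034         9.9034
  2        10.00         9.8078        19.6156
  3        10.00         9.7131        29.1393
  4       510.00       490.5855     1,962.3421
  Σ                    520.0099     2,021.0005
Price P = Σ PV = 520.0099.
Macaulay duration = Σ(t·PV) / P = 2,021.0005 / 520.0099 = 3.88647 half-year periods.
In years: 3.88647 / 2 = 1.94323 years.

1.9432 years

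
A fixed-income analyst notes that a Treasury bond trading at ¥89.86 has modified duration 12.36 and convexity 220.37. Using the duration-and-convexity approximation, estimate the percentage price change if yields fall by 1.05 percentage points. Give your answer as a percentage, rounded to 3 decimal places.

+14.193%

Duration effect: -D_mod·Δy = -12.36 × (-0.0105) = +0.129780
Convexity effect: ½·C·(Δy)² = 0.5 × 220.37 × (-0.0105)² = +0.01214789625
ΔP/P ≈ +0.129780 + 0.01214789625 = +0.14192789625
= +14.192789625%.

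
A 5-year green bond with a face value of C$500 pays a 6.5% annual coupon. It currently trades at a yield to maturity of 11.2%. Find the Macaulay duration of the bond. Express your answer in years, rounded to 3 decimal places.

Periodic yield y = 0.112. Discount each cash flow and weight by its year:
  t   CF        PV=CF/(1+0.112)^t    t·PV
  1        32.50        29.2266        29.2266
  2        32.50        26.2829        52.5659
  3        32.50        23.6357        70.9072
  4        32.50        21.2552        85.0206
  5       532.50       313.1812     1,565.9060
  Σ                    413.5816     1,803.6262
Price P = Σ PV = 413.5816.
Macaulay duration = Σ(t·PV) / P = 1,803.6262 / 413.5816 = 4.36099 years.

4.361 years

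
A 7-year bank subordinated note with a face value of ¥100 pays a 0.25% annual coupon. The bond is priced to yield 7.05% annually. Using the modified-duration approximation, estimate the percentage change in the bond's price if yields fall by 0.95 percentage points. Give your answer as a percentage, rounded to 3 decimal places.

Periodic yield y = 0.0705. Modified duration first:
  t   CF        PV=CF/(1+0.0705)^t    t·PV
  1         0.25         0.2335         0.2335
  2         0.25         0.2182         0.4363
  3         0.25         0.2038         0.6114
  4         0.25         0.1904         0.7615
  5         0.25         0.1778         0.8892
  6         0.25         0.1661         0.9967
  7       100.25        62.2268       435.5878
  Σ                     63.4166       439.5164
P = 63.4166; D_Mac = 6.93062 yrs; D_mod = 6.93062/(1+0.0705) = 6.47419 yrs.
ΔP/P ≈ -D_mod · Δy = -6.47419 × (-0.0095) = +0.061505 = +6.1505%.

+6.150%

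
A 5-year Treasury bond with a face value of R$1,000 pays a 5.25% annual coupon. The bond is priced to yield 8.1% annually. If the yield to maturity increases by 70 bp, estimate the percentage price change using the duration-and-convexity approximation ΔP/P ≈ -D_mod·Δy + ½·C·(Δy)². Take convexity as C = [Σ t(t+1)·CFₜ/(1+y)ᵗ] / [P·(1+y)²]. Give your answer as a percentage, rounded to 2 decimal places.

With y = 0.081:
  t   CF        PV=CF/(1+0.081)^t    t·PV        t(t+1)·PV
  1        52.50        48.5661        48.5661          97.1323
  2        52.50        44.9271        89.8541         269.5623
  3        52.50        41.5606       124.6819         498.7277
  4        52.50        38.4465       153.7859         768.9295
  5     1,052.50       713.0067     3,565.0337      21,390.2022
  Σ                    886.5070     3,981.9218      23,024.5539
P = 886.5070; D_Mac = 4.49170 yrs; D_mod = 4.15513 yrs; C = 22.22581.
Duration effect: -4.15513 × (+0.007) = -0.029086
Convexity effect: 0.5 × 22.22581 × (0.007)² = +0.0005445
ΔP/P ≈ -0.029086 + 0.0005445 = -0.028541 = -2.8541%.

-2.85%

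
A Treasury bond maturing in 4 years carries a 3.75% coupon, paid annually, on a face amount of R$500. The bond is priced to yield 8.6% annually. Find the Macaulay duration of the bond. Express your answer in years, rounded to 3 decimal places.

3.767 years

Periodic yield y = 0.086. Discount each cash flow and weight by its year:
  t   CF        PV=CF/(1+0.086)^t    t·PV
  1        18.75        17.2652        17.2652
  2        18.75        15.8980        31.7959
  3        18.75        14.6390        43.9170
  4       518.75       372.9399     1,491.7595
  Σ                    420.7420     1,584.7376
Price P = Σ PV = 420.7420.
Macaulay duration = Σ(t·PV) / P = 1,584.7376 / 420.7420 = 3.76653 years.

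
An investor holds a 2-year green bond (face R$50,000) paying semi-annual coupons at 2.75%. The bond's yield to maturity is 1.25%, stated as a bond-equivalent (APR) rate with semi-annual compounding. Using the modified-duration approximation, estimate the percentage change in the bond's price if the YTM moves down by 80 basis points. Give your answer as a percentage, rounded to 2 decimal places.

Periodic yield y = 0.00625. Modified duration first:
  t   CF        PV=CF/(1+0.00625)^t    t·PV
  1       687.50       683.2298       683.2298
  2       687.50       678.9862     1,357.9723
  3       687.50       674.7688     2,024.3065
  4    50,687.50    49,439.8675   197,759.4699
  Σ                 51,476.8523   201,824.9786
P = 51,476.8523; D_Mac = 3.92069 half-year periods = 1.96035 yrs; D_mod = 1.96035/(1+0.00625) = 1.94817 yrs.
ΔP/P ≈ -D_mod · Δy = -1.94817 × (-0.008) = +0.015585 = +1.5585%.

+1.56%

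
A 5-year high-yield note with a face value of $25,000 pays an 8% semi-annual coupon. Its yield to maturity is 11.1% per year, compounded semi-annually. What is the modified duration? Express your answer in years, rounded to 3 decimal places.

3.940 years

Periodic yield y = 0.0555. First find Macaulay duration:
  t   CF        PV=CF/(1+0.0555)^t    t·PV
  1     1,000.00       947.4183       947.4183
  2     1,000.00       897.6014     1,795.2028
  3     1,000.00       850.4040     2,551.2120
  4     1,000.00       805.6883     3,222.7531
  5     1,000.00       763.3238     3,816.6191
  6     1,000.00       723.1869     4,339.1216
  7     1,000.00       685.1605     4,796.1237
  8     1,000.00       649.1336     5,193.0689
  9     1,000.00       615.0011     5,535.0095
  10   26,000.00    15,149.2444   151,492.4438
  Σ                 22,086.1623   183,688.9729
P = 22,086.1623; Macaulay duration = 183,688.9729 / 22,086.1623 = 8.31693 half-year periods = 4.15846 years.
Modified duration = D_Mac / (1 + y) = 4.15846 / 1.0555 = 3.93980 years.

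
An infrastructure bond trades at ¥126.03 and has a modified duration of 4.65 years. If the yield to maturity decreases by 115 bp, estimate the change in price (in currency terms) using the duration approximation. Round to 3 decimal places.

Duration approximation: ΔP/P ≈ -D_mod · Δy = -4.65 × (-0.0115) = +0.053475.
ΔP ≈ 126.03 × (+0.053475) = +6.73945425.

+¥6.739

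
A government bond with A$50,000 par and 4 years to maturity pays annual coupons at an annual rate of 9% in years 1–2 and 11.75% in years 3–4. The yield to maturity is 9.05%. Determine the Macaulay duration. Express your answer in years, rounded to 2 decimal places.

Periodic yield y = 0.0905. Discount each cash flow and weight by its year:
  t   CF        PV=CF/(1+0.0905)^t    t·PV
  1     4,500.00     4,126.5475     4,126.5475
  2     4,500.00     3,784.0875     7,568.1751
  3     5,875.00     4,530.3407    13,591.0220
  4    55,875.00    39,510.7121   158,042.8482
  Σ                 51,951.6877   183,328.5927
Price P = Σ PV = 51,951.6877.
Macaulay duration = Σ(t·PV) / P = 183,328.5927 / 51,951.6877 = 3.52883 years.

3.53 years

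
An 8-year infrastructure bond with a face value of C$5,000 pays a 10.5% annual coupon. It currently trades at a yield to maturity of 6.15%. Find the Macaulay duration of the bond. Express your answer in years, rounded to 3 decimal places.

6.052 years

Periodic yield y = 0.0615. Discount each cash flow and weight by its year:
  t   CF        PV=CF/(1+0.0615)^t    t·PV
  1       525.00       494.5831       494.5831
  2       525.00       465.9285       931.8571
  3       525.00       438.9341     1,316.8023
  4       525.00       413.5036     1,654.0145
  5       525.00       389.5465     1,947.7325
  6       525.00       366.9774     2,201.8644
  7       525.00       345.7159     2,420.0111
  8     5,525.00     3,427.4592    27,419.6736
  Σ                  6,342.6483    38,386.5385
Price P = Σ PV = 6,342.6483.
Macaulay duration = Σ(t·PV) / P = 38,386.5385 / 6,342.6483 = 6.05213 years.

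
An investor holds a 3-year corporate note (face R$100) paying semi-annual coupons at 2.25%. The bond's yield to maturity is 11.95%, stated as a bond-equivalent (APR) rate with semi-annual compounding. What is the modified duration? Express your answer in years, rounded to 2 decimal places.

2.74 years

Periodic yield y = 0.05975. First find Macaulay duration:
  t   CF        PV=CF/(1+0.05975)^t    t·PV
  1        1.125         1.0616         1.0616
  2        1.125         1.0017         2.0034
  3        1.125         0.9452         2.8357
  4        1.125         0.8919         3.5678
  5        1.125         0.8417         4.2083
  6      101.125        71.3901       428.3406
  Σ                     76.1322       442.0174
P = 76.1322; Macaulay duration = 442.0174 / 76.1322 = 5.80592 half-year periods = 2.90296 years.
Modified duration = D_Mac / (1 + y) = 2.90296 / 1.05975 = 2.73929 years.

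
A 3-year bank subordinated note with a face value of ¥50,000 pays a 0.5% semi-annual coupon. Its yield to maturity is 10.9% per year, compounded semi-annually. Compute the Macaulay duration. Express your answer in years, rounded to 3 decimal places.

Periodic yield y = 0.0545. Discount each cash flow and weight by its period:
  t   CF        PV=CF/(1+0.0545)^t    t·PV
  1       125.00       118.5396       118.5396
  2       125.00       112.4131       224.8262
  3       125.00       106.6032       319.8096
  4       125.00       101.0936       404.3744
  5       125.00        95.8688       479.3438
  6    50,125.00    36,456.4924   218,738.9543
  Σ                 36,991.0106   220,285.8478
Price P = Σ PV = 36,991.0106.
Macaulay duration = Σ(t·PV) / P = 220,285.8478 / 36,991.0106 = 5.95512 half-year periods.
In years: 5.95512 / 2 = 2.97756 years.

2.978 years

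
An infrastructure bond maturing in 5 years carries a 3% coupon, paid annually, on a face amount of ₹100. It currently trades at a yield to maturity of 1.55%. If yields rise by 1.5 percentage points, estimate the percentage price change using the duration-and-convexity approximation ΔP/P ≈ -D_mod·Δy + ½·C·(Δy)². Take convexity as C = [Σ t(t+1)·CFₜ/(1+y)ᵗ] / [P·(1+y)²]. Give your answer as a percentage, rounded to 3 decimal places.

-6.680%

With y = 0.0155:
  t   CF        PV=CF/(1+0.0155)^t    t·PV        t(t+1)·PV
  1         3.00         2.9542         2.9542           5.9084
  2         3.00         2.9091         5.8182          17.4547
  3         3.00         2.8647         8.5941          34.3766
  4         3.00         2.8210        11.2840          56.4198
  5       103.00        95.3757       476.8783       2,861.2700
  Σ                    106.9247       505.5289       2,975.4295
P = 106.9247; D_Mac = 4.72790 yrs; D_mod = 4.65573 yrs; C = 26.98434.
Duration effect: -4.65573 × (+0.015) = -0.069836
Convexity effect: 0.5 × 26.98434 × (0.015)² = +0.0030357
ΔP/P ≈ -0.069836 + 0.0030357 = -0.066800 = -6.6800%.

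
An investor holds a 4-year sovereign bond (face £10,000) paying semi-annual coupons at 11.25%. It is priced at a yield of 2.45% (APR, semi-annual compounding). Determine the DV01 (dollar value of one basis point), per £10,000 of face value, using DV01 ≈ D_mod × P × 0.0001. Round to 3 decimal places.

Periodic yield y = 0.01225.
  t   CF        PV=CF/(1+0.01225)^t    t·PV
  1       562.50       555.6928       555.6928
  2       562.50       548.9679     1,097.9358
  3       562.50       542.3244     1,626.9733
  4       562.50       535.7614     2,143.0454
  5       562.50       529.2777     2,646.3885
  6       562.50       522.8725     3,137.2351
  7       562.50       516.5448     3,615.8139
  8    10,562.50     9,582.1825    76,657.4601
  Σ                 13,333.6240    91,480.5449
P = 13,333.6240; D_Mac = 6.86089 half-year periods = 3.43045 yrs; D_mod = 3.38893 yrs.
DV01 ≈ 3.38893 × 13,333.6240 × 0.0001 = 4.518673.

£4.519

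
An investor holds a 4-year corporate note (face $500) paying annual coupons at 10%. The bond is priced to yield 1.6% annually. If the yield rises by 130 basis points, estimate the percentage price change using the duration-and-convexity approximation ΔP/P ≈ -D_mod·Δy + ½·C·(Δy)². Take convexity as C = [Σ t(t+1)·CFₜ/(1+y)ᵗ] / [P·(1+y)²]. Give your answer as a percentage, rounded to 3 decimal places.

-4.413%

With y = 0.016:
  t   CF        PV=CF/(1+0.016)^t    t·PV        t(t+1)·PV
  1        50.00        49.2126        49.2126          98.4252
  2        50.00        48.4376        96.8752         290.6256
  3        50.00        47.6748       143.0244         572.0976
  4       550.00       516.1642     2,064.6567      10,323.2835
  Σ                    661.4892     2,353.7689      11,284.4319
P = 661.4892; D_Mac = 3.55829 yrs; D_mod = 3.50225 yrs; C = 16.52607.
Duration effect: -3.50225 × (+0.013) = -0.045529
Convexity effect: 0.5 × 16.52607 × (0.013)² = +0.0013965
ΔP/P ≈ -0.045529 + 0.0013965 = -0.044133 = -4.4133%.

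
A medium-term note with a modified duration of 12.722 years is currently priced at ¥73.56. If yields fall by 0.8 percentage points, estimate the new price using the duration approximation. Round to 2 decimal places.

¥81.05

Duration approximation: ΔP/P ≈ -D_mod · Δy = -12.722 × (-0.008) = +0.101776.
New price ≈ 73.56 × (1 + 0.101776) = 81.04664256.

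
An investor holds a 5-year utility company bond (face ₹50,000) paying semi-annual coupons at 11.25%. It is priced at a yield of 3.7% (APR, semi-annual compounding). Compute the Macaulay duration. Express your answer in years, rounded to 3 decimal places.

4.117 years

Periodic yield y = 0.0185. Discount each cash flow and weight by its period:
  t   CF        PV=CF/(1+0.0185)^t    t·PV
  1     2,812.50     2,761.4138     2,761.4138
  2     2,812.50     2,711.2556     5,422.5112
  3     2,812.50     2,662.0085     7,986.0254
  4     2,812.50     2,613.6558    10,454.6233
  5     2,812.50     2,566.1815    12,830.9073
  6     2,812.50     2,519.5694    15,117.4166
  7     2,812.50     2,473.8041    17,316.6284
  8     2,812.50     2,428.8700    19,430.9597
  9     2,812.50     2,384.7521    21,462.7685
  10   52,812.50    43,966.9554   439,669.5541
  Σ                 67,088.4661   552,452.8084
Price P = Σ PV = 67,088.4661.
Macaulay duration = Σ(t·PV) / P = 552,452.8084 / 67,088.4661 = 8.23469 half-year periods.
In years: 8.23469 / 2 = 4.11735 years.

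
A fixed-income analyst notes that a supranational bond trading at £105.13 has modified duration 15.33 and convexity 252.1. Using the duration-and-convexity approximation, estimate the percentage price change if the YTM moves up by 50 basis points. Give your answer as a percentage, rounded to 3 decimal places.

-7.350%

Duration effect: -D_mod·Δy = -15.33 × (+0.005) = -0.076650
Convexity effect: ½·C·(Δy)² = 0.5 × 252.1 × (0.005)² = +0.00315125
ΔP/P ≈ -0.076650 + 0.00315125 = -0.07349875
= -7.349875%.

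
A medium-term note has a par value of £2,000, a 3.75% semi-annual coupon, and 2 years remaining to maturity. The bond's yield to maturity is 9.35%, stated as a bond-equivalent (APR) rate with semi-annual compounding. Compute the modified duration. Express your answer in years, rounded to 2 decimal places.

Periodic yield y = 0.04675. First find Macaulay duration:
  t   CF        PV=CF/(1+0.04675)^t    t·PV
  1        37.50        35.8252        35.8252
  2        37.50        34.2251        68.4503
  3        37.50        32.6966        98.0897
  4     2,037.50     1,697.1715     6,788.6861
  Σ                  1,799.9184     6,991.0514
P = 1,799.9184; Macaulay duration = 6,991.0514 / 1,799.9184 = 3.88409 half-year periods = 1.94205 years.
Modified duration = D_Mac / (1 + y) = 1.94205 / 1.04675 = 1.85531 years.

1.86 years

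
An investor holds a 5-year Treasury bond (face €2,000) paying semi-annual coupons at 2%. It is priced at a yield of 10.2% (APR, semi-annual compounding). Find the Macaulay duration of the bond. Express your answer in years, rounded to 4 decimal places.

Periodic yield y = 0.051. Discount each cash flow and weight by its period:
  t   CF        PV=CF/(1+0.051)^t    t·PV
  1        20.00        19.0295        19.0295
  2        20.00        18.1061        36.2122
  3        20.00        17.2275        51.6825
  4        20.00        16.3915        65.5661
  5        20.00        15.5961        77.9806
  6        20.00        14.8393        89.0359
  7        20.00        14.1192        98.8346
  8        20.00        13.4341       107.4727
  9        20.00        12.7822       115.0398
  10    2,020.00     1,228.3559    12,283.5588
  Σ                  1,369.8814    12,944.4125
Price P = Σ PV = 1,369.8814.
Macaulay duration = Σ(t·PV) / P = 12,944.4125 / 1,369.8814 = 9.44929 half-year periods.
In years: 9.44929 / 2 = 4.72465 years.

4.7246 years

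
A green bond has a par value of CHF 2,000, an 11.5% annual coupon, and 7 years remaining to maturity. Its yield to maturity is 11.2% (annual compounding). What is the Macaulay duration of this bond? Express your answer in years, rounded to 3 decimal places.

5.184 years

Periodic yield y = 0.112. Discount each cash flow and weight by its year:
  t   CF        PV=CF/(1+0.112)^t    t·PV
  1       230.00       206.8345       206.8345
  2       230.00       186.0023       372.0046
  3       230.00       167.2682       501.8047
  4       230.00       150.4211       601.6843
  5       230.00       135.2708       676.3538
  6       230.00       121.6464       729.8782
  7     2,230.00     1,060.6482     7,424.5373
  Σ                  2,028.0914    10,513.0973
Price P = Σ PV = 2,028.0914.
Macaulay duration = Σ(t·PV) / P = 10,513.0973 / 2,028.0914 = 5.18374 years.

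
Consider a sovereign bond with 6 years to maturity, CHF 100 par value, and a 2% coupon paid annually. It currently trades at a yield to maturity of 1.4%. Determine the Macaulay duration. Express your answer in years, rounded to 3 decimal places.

Periodic yield y = 0.014. Discount each cash flow and weight by its year:
  t   CF        PV=CF/(1+0.014)^t    t·PV
  1         2.00         1.9724         1.9724
  2         2.00         1.9452         3.8903
  3         2.00         1.9183         5.7549
  4         2.00         1.8918         7.5673
  5         2.00         1.8657         9.3285
  6       102.00        93.8366       563.0198
  Σ                    103.4300       591.5331
Price P = Σ PV = 103.4300.
Macaulay duration = Σ(t·PV) / P = 591.5331 / 103.4300 = 5.71916 years.

5.719 years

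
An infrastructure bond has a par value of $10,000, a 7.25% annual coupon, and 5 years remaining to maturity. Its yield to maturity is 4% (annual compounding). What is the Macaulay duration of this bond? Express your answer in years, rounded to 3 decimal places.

Periodic yield y = 0.04. Discount each cash flow and weight by its year:
  t   CF        PV=CF/(1+0.04)^t    t·PV
  1       725.00       697.1154       697.1154
  2       725.00       670.3033     1,340.6065
  3       725.00       644.5224     1,933.5671
  4       725.00       619.7330     2,478.9322
  5    10,725.00     8,815.1682    44,075.8411
  Σ                 11,446.8423    50,526.0622
Price P = Σ PV = 11,446.8423.
Macaulay duration = Σ(t·PV) / P = 50,526.0622 / 11,446.8423 = 4.41397 years.

4.414 years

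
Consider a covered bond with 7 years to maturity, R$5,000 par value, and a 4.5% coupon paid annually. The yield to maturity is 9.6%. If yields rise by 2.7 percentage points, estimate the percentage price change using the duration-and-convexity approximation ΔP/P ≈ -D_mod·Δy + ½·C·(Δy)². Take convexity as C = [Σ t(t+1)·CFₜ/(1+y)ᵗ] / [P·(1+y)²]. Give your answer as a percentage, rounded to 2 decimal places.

With y = 0.096:
  t   CF        PV=CF/(1+0.096)^t    t·PV        t(t+1)·PV
  1       225.00       205.2920       205.2920         410.5839
  2       225.00       187.3102       374.6204       1,123.8612
  3       225.00       170.9035       512.7104       2,050.8415
  4       225.00       155.9338       623.7353       3,118.6763
  5       225.00       142.2754       711.3769       4,268.2613
  6       225.00       129.8133       778.8798       5,452.1586
  7     5,225.00     2,750.5049    19,253.5340     154,028.2718
  Σ                  3,742.0330    22,460.1487     170,452.6547
P = 3,742.0330; D_Mac = 6.00212 yrs; D_mod = 5.47639 yrs; C = 37.92059.
Duration effect: -5.47639 × (+0.027) = -0.147863
Convexity effect: 0.5 × 37.92059 × (0.027)² = +0.0138221
ΔP/P ≈ -0.147863 + 0.0138221 = -0.134041 = -13.4041%.

-13.40%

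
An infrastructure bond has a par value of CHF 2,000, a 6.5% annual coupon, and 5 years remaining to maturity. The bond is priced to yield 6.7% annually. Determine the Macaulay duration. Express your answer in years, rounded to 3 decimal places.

4.423 years

Periodic yield y = 0.067. Discount each cash flow and weight by its year:
  t   CF        PV=CF/(1+0.067)^t    t·PV
  1       130.00       121.8369       121.8369
  2       130.00       114.1864       228.3729
  3       130.00       107.0163       321.0490
  4       130.00       100.2965       401.1859
  5     2,130.00     1,540.1304     7,700.6522
  Σ                  1,983.4666     8,773.0970
Price P = Σ PV = 1,983.4666.
Macaulay duration = Σ(t·PV) / P = 8,773.0970 / 1,983.4666 = 4.42311 years.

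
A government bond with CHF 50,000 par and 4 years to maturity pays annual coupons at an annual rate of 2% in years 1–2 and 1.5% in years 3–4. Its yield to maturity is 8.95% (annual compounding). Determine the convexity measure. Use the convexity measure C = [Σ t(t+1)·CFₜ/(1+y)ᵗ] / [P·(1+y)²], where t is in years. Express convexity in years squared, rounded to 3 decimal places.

16.125

With y = 0.0895:
  t   CF        PV=CF/(1+0.0895)^t    t·PV        t(t+1)·PV
  1     1,000.00       917.8522       917.8522       1,835.7045
  2     1,000.00       842.4527     1,684.9054       5,054.7163
  3       750.00       579.9353     1,739.8060       6,959.2238
  4    50,750.00    36,018.6232   144,074.4929     720,372.4644
  Σ                 38,358.8635   148,417.0565     734,222.1089
P = 38,358.8635.
Convexity = Σ t(t+1)·PV / [P·(1+y)²] = 734,222.1089 / (38,358.8635 × 1.187010) = 16.12528.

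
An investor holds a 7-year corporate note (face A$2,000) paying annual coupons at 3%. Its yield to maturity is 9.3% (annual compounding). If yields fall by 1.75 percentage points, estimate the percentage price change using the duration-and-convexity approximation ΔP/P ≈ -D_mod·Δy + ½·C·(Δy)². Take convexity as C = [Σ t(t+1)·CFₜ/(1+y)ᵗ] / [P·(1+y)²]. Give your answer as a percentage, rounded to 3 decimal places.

+10.658%

With y = 0.093:
  t   CF        PV=CF/(1+0.093)^t    t·PV        t(t+1)·PV
  1        60.00        54.8948        54.8948         109.7896
  2        60.00        50.2240       100.4479         301.3437
  3        60.00        45.9506       137.8517         551.4067
  4        60.00        42.0408       168.1631         840.8153
  5        60.00        38.4636       192.3182       1,153.9094
  6        60.00        35.1909       211.1454       1,478.0175
  7     2,060.00     1,105.4169     7,737.9181      61,903.3445
  Σ                  1,372.1815     8,602.7391      66,338.6266
P = 1,372.1815; D_Mac = 6.26939 yrs; D_mod = 5.73595 yrs; C = 40.46827.
Duration effect: -5.73595 × (-0.0175) = +0.100379
Convexity effect: 0.5 × 40.46827 × (-0.0175)² = +0.0061967
ΔP/P ≈ +0.100379 + 0.0061967 = +0.106576 = +10.6576%.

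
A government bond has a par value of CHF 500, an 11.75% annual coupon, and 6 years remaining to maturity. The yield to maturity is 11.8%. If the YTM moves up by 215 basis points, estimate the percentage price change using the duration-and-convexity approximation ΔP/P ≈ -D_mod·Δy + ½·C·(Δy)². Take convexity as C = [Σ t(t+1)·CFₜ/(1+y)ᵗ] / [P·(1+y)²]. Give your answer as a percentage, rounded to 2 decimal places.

With y = 0.118:
  t   CF        PV=CF/(1+0.118)^t    t·PV        t(t+1)·PV
  1        58.75        52.5492        52.5492         105.0984
  2        58.75        47.0029        94.0057         282.0171
  3        58.75        42.0419       126.1257         504.5029
  4        58.75        37.6046       150.4183         752.0915
  5        58.75        33.6356       168.1779       1,009.0672
  6       558.75       286.1322     1,716.7931      12,017.5519
  Σ                    498.9663     2,308.0699      14,670.3290
P = 498.9663; D_Mac = 4.62570 yrs; D_mod = 4.13748 yrs; C = 23.52258.
Duration effect: -4.13748 × (+0.0215) = -0.088956
Convexity effect: 0.5 × 23.52258 × (0.0215)² = +0.0054367
ΔP/P ≈ -0.088956 + 0.0054367 = -0.083519 = -8.3519%.

-8.35%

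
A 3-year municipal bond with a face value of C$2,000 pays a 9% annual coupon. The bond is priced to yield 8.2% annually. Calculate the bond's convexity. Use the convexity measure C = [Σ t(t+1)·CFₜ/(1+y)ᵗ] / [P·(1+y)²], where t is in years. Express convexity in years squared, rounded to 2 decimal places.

With y = 0.082:
  t   CF        PV=CF/(1+0.082)^t    t·PV        t(t+1)·PV
  1       180.00       166.3586       166.3586         332.7172
  2       180.00       153.7510       307.5020         922.5061
  3     2,180.00     1,720.9756     5,162.9268      20,651.7071
  Σ                  2,041.0852     5,636.7874      21,906.9304
P = 2,041.0852.
Convexity = Σ t(t+1)·PV / [P·(1+y)²] = 21,906.9304 / (2,041.0852 × 1.170724) = 9.16782.

9.17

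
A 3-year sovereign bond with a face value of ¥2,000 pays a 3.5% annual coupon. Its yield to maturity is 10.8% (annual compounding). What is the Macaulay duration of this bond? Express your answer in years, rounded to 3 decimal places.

2.888 years

Periodic yield y = 0.108. Discount each cash flow and weight by its year:
  t   CF        PV=CF/(1+0.108)^t    t·PV
  1        70.00        63.1769        63.1769
  2        70.00        57.0189       114.0377
  3     2,070.00     1,521.7772     4,565.3315
  Σ                  1,641.9729     4,742.5461
Price P = Σ PV = 1,641.9729.
Macaulay duration = Σ(t·PV) / P = 4,742.5461 / 1,641.9729 = 2.88832 years.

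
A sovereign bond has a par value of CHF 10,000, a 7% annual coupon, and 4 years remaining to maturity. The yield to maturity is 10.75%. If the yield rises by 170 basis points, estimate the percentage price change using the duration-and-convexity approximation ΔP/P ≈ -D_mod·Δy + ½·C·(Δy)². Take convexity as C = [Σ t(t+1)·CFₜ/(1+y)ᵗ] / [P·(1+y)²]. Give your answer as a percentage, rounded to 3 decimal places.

-5.318%

With y = 0.1075:
  t   CF        PV=CF/(1+0.1075)^t    t·PV        t(t+1)·PV
  1       700.00       632.0542       632.0542       1,264.1084
  2       700.00       570.7035     1,141.4071       3,424.2213
  3       700.00       515.3079     1,545.9238       6,183.6953
  4    10,700.00     7,112.2799    28,449.1195     142,245.5975
  Σ                  8,830.3455    31,768.5046     153,117.6224
P = 8,830.3455; D_Mac = 3.59765 yrs; D_mod = 3.24844 yrs; C = 14.13709.
Duration effect: -3.24844 × (+0.017) = -0.055224
Convexity effect: 0.5 × 14.13709 × (0.017)² = +0.0020428
ΔP/P ≈ -0.055224 + 0.0020428 = -0.053181 = -5.3181%.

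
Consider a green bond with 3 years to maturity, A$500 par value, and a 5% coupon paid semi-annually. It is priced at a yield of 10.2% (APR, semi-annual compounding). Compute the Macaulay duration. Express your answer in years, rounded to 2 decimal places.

2.81 years

Periodic yield y = 0.051. Discount each cash flow and weight by its period:
  t   CF        PV=CF/(1+0.051)^t    t·PV
  1        12.50        11.8934        11.8934
  2        12.50        11.3163        22.6326
  3        12.50        10.7672        32.3015
  4        12.50        10.2447        40.9788
  5        12.50         9.7476        48.7379
  6       512.50       380.2573     2,281.5439
  Σ                    434.2265     2,438.0881
Price P = Σ PV = 434.2265.
Macaulay duration = Σ(t·PV) / P = 2,438.0881 / 434.2265 = 5.61478 half-year periods.
In years: 5.61478 / 2 = 2.80739 years.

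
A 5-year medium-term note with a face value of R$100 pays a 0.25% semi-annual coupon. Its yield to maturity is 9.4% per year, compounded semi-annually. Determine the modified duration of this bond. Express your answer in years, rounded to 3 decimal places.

4.740 years

Periodic yield y = 0.047. First find Macaulay duration:
  t   CF        PV=CF/(1+0.047)^t    t·PV
  1        0.125         0.1194         0.1194
  2        0.125         0.1140         0.2281
  3        0.125         0.1089         0.3267
  4        0.125         0.1040         0.4161
  5        0.125         0.0994         0.4968
  6        0.125         0.0949         0.5694
  7        0.125         0.0906         0.6344
  8        0.125         0.0866         0.6925
  9        0.125         0.0827         0.7441
  10     100.125        63.2522       632.5221
  Σ                     64.1527       636.7495
P = 64.1527; Macaulay duration = 636.7495 / 64.1527 = 9.92553 half-year periods = 4.96277 years.
Modified duration = D_Mac / (1 + y) = 4.96277 / 1.047 = 4.73999 years.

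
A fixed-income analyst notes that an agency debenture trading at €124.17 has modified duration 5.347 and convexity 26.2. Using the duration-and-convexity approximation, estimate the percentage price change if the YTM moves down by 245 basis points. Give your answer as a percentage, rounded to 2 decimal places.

+13.89%

Duration effect: -D_mod·Δy = -5.347 × (-0.0245) = +0.1310015
Convexity effect: ½·C·(Δy)² = 0.5 × 26.2 × (-0.0245)² = +0.007863275
ΔP/P ≈ +0.1310015 + 0.007863275 = +0.138864775
= +13.8864775%.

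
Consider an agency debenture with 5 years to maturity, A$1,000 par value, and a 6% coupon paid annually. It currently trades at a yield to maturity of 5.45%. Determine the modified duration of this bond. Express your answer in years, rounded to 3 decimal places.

Periodic yield y = 0.0545. First find Macaulay duration:
  t   CF        PV=CF/(1+0.0545)^t    t·PV
  1        60.00        56.8990        56.8990
  2        60.00        53.9583       107.9166
  3        60.00        51.1695       153.5086
  4        60.00        48.5249       194.0997
  5     1,060.00       812.9671     4,064.8353
  Σ                  1,023.5188     4,577.2592
P = 1,023.5188; Macaulay duration = 4,577.2592 / 1,023.5188 = 4.47208 years.
Modified duration = D_Mac / (1 + y) = 4.47208 / 1.0545 = 4.24095 years.

4.241 years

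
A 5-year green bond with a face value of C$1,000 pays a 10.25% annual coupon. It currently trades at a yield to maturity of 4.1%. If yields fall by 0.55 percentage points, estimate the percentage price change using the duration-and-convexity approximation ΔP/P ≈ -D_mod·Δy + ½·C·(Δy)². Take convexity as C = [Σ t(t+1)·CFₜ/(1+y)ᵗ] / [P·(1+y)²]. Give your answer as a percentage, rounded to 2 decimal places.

With y = 0.041:
  t   CF        PV=CF/(1+0.041)^t    t·PV        t(t+1)·PV
  1       102.50        98.4630        98.4630         196.9260
  2       102.50        94.5850       189.1701         567.5102
  3       102.50        90.8598       272.5793       1,090.3173
  4       102.50        87.2812       349.1250       1,745.6250
  5     1,102.50       901.8306     4,509.1528      27,054.9170
  Σ                  1,273.0196     5,418.4902      30,655.2955
P = 1,273.0196; D_Mac = 4.25641 yrs; D_mod = 4.08877 yrs; C = 22.22127.
Duration effect: -4.08877 × (-0.0055) = +0.022488
Convexity effect: 0.5 × 22.22127 × (-0.0055)² = +0.0003361
ΔP/P ≈ +0.022488 + 0.0003361 = +0.022824 = +2.2824%.

+2.28%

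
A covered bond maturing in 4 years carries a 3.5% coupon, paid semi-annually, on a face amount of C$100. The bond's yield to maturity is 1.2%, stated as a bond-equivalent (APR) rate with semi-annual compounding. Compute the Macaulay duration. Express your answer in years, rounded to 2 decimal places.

Periodic yield y = 0.006. Discount each cash flow and weight by its period:
  t   CF        PV=CF/(1+0.006)^t    t·PV
  1         1.75         1.7396         1.7396
  2         1.75         1.7292         3.4584
  3         1.75         1.7189         5.1566
  4         1.75         1.7086         6.8345
  5         1.75         1.6984         8.4922
  6         1.75         1.6883        10.1298
  7         1.75         1.6782        11.7476
  8       101.75        96.9953       775.9622
  Σ                    108.9565       823.5208
Price P = Σ PV = 108.9565.
Macaulay duration = Σ(t·PV) / P = 823.5208 / 108.9565 = 7.55825 half-year periods.
In years: 7.55825 / 2 = 3.77913 years.

3.78 years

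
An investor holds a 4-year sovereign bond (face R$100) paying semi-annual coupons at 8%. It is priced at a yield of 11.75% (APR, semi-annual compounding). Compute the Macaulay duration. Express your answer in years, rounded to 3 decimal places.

Periodic yield y = 0.05875. Discount each cash flow and weight by its period:
  t   CF        PV=CF/(1+0.05875)^t    t·PV
  1         4.00         3.7780         3.7780
  2         4.00         3.5684         7.1368
  3         4.00         3.3704        10.1112
  4         4.00         3.1834        12.7335
  5         4.00         3.0067        15.0336
  6         4.00         2.8399        17.0393
  7         4.00         2.6823        18.7760
  8       104.00        65.8697       526.9579
  Σ                     88.2988       611.5663
Price P = Σ PV = 88.2988.
Macaulay duration = Σ(t·PV) / P = 611.5663 / 88.2988 = 6.92610 half-year periods.
In years: 6.92610 / 2 = 3.46305 years.

3.463 years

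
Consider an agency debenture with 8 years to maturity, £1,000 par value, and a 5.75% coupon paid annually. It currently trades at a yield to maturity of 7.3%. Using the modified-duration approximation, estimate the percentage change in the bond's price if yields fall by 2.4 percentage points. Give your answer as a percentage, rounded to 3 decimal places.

+14.662%

Periodic yield y = 0.073. Modified duration first:
  t   CF        PV=CF/(1+0.073)^t    t·PV
  1        57.50        53.5881        53.5881
  2        57.50        49.9423        99.8846
  3        57.50        46.5445       139.6336
  4        57.50        43.3779       173.5118
  5        57.50        40.4268       202.1339
  6        57.50        37.6764       226.0585
  7        57.50        35.1131       245.7920
  8     1,057.50       601.8422     4,814.7372
  Σ                    908.5113     5,955.3397
P = 908.5113; D_Mac = 6.55505 yrs; D_mod = 6.55505/(1+0.073) = 6.10909 yrs.
ΔP/P ≈ -D_mod · Δy = -6.10909 × (-0.024) = +0.146618 = +14.6618%.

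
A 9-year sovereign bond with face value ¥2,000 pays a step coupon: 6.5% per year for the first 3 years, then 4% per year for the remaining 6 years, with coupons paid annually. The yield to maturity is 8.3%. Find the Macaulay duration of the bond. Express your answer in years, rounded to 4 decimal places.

7.0355 years

Periodic yield y = 0.083. Discount each cash flow and weight by its year:
  t   CF        PV=CF/(1+0.083)^t    t·PV
  1       130.00       120.0369       120.0369
  2       130.00       110.8374       221.6749
  3       130.00       102.3430       307.0289
  4        80.00        58.1535       232.6142
  5        80.00        53.6967       268.4836
  6        80.00        49.5815       297.4887
  7        80.00        45.7816       320.4711
  8        80.00        42.2729       338.1834
  9     2,080.00     1,014.8625     9,133.7629
  Σ                  1,597.5661    11,239.7445
Price P = Σ PV = 1,597.5661.
Macaulay duration = Σ(t·PV) / P = 11,239.7445 / 1,597.5661 = 7.03554 years.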